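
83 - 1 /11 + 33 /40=36843 /440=83.73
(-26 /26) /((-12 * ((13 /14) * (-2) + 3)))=7 /96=0.07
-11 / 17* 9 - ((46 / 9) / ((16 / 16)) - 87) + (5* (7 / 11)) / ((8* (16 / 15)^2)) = 263385739 / 3446784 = 76.41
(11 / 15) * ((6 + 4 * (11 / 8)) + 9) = 451 / 30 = 15.03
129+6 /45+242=5567 /15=371.13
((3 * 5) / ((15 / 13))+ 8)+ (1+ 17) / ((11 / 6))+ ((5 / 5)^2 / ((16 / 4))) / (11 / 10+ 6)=30.85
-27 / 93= -9 / 31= -0.29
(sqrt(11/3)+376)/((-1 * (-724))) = sqrt(33)/2172+94/181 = 0.52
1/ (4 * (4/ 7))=7/ 16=0.44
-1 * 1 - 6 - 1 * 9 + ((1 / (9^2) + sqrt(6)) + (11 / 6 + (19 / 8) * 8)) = sqrt(6) + 785 / 162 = 7.30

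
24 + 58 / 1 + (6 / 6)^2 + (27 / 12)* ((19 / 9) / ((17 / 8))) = 1449 / 17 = 85.24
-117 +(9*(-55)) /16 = -2367 /16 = -147.94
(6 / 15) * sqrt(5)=2 * sqrt(5) / 5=0.89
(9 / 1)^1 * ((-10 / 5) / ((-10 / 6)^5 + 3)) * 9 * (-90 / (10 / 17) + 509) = 3503574 / 599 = 5849.04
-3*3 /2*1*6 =-27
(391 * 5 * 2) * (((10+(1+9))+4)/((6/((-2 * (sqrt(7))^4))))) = -1532720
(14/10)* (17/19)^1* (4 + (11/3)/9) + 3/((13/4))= 214873/33345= 6.44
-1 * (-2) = 2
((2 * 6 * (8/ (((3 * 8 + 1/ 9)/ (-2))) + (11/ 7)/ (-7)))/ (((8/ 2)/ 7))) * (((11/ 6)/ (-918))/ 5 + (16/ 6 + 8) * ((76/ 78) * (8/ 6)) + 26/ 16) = -14954796811/ 51793560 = -288.74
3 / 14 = 0.21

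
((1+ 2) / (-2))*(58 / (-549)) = 29 / 183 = 0.16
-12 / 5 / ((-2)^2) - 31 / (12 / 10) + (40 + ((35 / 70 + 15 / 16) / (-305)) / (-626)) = 13.57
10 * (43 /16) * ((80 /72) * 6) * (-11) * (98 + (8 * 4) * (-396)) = 74343775 /3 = 24781258.33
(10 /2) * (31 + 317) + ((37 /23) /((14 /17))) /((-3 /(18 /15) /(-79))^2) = 14854678 /4025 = 3690.60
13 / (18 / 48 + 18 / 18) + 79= 973 / 11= 88.45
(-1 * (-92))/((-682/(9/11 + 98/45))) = -68218/168795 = -0.40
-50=-50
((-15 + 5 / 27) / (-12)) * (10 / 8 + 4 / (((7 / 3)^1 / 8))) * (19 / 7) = 199025 / 3969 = 50.14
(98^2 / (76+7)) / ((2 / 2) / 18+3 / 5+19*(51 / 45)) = 864360 / 165751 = 5.21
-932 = -932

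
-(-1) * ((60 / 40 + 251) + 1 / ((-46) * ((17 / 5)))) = 98725 / 391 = 252.49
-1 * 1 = -1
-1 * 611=-611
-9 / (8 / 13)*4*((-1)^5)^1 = 117 / 2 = 58.50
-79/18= -4.39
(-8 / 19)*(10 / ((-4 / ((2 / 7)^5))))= 640 / 319333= 0.00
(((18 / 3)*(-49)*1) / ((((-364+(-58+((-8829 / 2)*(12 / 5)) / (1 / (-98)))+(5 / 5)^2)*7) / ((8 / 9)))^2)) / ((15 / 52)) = -33280 / 2181275105199129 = -0.00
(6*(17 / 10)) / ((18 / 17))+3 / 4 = 623 / 60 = 10.38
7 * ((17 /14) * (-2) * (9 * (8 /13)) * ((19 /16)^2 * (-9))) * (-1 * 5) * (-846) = 1051360155 /208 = 5054616.13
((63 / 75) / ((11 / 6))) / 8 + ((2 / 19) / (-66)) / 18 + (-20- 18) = -21411131 / 564300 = -37.94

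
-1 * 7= -7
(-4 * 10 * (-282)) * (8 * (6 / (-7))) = -541440 / 7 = -77348.57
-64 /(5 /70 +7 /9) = -8064 /107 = -75.36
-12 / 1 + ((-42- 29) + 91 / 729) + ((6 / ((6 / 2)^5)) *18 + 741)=658.57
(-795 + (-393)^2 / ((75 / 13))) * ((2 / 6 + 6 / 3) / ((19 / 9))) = 13637484 / 475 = 28710.49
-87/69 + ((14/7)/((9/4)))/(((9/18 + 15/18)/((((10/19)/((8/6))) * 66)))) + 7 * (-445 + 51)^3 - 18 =-187097568883/437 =-428140889.89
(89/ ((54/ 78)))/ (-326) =-0.39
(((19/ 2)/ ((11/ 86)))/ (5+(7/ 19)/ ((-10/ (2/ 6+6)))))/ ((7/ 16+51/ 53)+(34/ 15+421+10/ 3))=103922400/ 2854552987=0.04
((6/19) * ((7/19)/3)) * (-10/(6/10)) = -700/1083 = -0.65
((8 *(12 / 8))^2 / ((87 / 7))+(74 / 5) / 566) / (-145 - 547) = -476513 / 28396220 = -0.02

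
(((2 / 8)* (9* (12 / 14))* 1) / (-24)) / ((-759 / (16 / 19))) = 3 / 33649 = 0.00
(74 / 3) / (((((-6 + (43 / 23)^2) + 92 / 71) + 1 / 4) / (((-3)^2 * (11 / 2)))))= -61146052 / 48023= -1273.27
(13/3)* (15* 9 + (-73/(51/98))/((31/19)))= 1007617/4743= 212.44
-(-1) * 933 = 933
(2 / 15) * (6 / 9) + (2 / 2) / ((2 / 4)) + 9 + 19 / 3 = 784 / 45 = 17.42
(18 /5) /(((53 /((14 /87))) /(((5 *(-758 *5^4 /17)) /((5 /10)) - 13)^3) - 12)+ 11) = -26798407489572328602972 /7444002080436871214485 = -3.60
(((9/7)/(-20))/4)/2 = -9/1120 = -0.01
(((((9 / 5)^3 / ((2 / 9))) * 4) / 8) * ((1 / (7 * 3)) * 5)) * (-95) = -41553 / 140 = -296.81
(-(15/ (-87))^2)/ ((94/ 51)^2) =-65025/ 7431076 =-0.01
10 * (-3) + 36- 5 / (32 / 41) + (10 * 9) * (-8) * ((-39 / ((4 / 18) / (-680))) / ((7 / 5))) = -13747968091 / 224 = -61374857.55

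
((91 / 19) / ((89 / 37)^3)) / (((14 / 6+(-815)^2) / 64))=442504608 / 13345400850151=0.00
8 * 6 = 48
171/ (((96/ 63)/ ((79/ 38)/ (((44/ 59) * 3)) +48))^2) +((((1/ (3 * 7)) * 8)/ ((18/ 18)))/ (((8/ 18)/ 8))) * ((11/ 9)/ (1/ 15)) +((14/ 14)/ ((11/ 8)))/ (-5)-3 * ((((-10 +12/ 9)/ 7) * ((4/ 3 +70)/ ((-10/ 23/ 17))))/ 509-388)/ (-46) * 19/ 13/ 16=424787985727987541159/ 2407671165419520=176431.06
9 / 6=3 / 2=1.50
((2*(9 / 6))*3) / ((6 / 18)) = 27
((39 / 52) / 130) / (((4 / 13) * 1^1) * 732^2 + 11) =3 / 85737560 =0.00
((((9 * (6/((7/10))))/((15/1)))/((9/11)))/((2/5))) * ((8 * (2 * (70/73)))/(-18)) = -8800/657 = -13.39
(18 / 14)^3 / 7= 729 / 2401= 0.30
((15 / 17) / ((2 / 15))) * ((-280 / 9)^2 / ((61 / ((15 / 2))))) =787.53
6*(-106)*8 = -5088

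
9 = 9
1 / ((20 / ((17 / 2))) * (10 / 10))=17 / 40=0.42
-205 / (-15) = 41 / 3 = 13.67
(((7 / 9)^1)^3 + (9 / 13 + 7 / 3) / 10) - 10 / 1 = -437218 / 47385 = -9.23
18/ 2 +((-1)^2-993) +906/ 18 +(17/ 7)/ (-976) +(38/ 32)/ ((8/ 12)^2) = -76244897/ 81984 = -930.00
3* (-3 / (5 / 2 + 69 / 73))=-1314 / 503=-2.61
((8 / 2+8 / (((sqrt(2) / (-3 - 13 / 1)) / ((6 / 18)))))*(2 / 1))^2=33344 / 9 - 2048*sqrt(2) / 3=2739.45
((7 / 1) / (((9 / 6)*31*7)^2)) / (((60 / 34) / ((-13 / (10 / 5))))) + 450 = 408665029 / 908145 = 450.00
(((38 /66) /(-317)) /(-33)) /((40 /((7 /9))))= 133 /124276680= 0.00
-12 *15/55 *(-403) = 14508/11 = 1318.91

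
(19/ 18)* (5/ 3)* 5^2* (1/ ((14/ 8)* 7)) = 4750/ 1323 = 3.59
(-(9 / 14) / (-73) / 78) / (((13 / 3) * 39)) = 3 / 4490668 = 0.00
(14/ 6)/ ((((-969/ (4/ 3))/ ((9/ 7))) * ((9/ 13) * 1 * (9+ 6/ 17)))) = -52/ 81567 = -0.00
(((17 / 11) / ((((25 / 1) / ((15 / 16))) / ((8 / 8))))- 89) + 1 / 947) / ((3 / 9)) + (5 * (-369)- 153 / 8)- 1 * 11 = -1785013759 / 833360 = -2141.95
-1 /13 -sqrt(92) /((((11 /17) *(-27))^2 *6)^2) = -1 /13 -83521 *sqrt(23) /140054898258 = -0.08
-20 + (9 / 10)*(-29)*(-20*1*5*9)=23470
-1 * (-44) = 44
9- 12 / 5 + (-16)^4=327713 / 5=65542.60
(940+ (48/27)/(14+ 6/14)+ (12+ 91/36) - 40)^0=1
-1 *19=-19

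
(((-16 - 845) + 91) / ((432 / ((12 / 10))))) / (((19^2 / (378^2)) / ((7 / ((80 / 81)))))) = -173282571 / 28880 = -6000.09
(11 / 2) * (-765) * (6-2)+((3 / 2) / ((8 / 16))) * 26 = -16752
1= 1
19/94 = 0.20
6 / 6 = 1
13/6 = 2.17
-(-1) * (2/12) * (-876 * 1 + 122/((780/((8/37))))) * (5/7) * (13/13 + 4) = -15800240/30303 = -521.41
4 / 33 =0.12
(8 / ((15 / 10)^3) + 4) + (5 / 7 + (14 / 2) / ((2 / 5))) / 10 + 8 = 12241 / 756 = 16.19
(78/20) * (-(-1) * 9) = 351/10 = 35.10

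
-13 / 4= -3.25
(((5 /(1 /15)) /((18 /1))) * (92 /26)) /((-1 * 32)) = -575 /1248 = -0.46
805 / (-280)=-23 / 8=-2.88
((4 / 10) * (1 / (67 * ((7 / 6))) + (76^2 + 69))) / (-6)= -2741311 / 7035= -389.67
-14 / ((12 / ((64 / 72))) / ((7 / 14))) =-14 / 27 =-0.52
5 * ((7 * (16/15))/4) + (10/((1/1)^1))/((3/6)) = 29.33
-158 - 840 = -998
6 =6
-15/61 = -0.25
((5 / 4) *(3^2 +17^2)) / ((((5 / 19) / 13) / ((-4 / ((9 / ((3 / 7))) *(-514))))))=6.82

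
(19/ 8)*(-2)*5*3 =-285/ 4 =-71.25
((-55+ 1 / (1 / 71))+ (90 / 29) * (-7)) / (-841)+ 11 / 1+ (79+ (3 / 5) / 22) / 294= 8893524877 / 788740260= 11.28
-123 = -123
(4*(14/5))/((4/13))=36.40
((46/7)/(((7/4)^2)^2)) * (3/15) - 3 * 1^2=-240329/84035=-2.86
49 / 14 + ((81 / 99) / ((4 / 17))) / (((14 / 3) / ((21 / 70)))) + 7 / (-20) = 3.37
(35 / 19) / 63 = 5 / 171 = 0.03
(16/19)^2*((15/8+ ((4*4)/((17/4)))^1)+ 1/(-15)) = 3.95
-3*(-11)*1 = 33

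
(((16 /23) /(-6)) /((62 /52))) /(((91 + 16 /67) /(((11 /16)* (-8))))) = 76648 /13075707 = 0.01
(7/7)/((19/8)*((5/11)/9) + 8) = 792/6431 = 0.12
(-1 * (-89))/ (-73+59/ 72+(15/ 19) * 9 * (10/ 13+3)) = -1.96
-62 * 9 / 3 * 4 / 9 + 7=-227 / 3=-75.67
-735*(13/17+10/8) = -100695/68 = -1480.81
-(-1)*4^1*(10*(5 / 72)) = 25 / 9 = 2.78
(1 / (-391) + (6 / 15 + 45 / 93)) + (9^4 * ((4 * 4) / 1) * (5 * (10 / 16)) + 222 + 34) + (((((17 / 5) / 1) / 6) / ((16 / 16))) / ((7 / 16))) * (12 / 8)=139280094022 / 424235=328308.82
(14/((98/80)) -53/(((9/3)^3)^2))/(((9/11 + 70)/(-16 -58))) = -47170486/3975237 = -11.87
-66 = -66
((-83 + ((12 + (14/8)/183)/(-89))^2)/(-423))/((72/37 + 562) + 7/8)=13031268884987/37519328815166538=0.00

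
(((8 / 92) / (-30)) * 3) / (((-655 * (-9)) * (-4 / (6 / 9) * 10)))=1 / 40675500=0.00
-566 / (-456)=283 / 228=1.24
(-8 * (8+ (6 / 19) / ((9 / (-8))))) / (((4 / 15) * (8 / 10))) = -5500 / 19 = -289.47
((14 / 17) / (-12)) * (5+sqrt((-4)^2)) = -21 / 34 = -0.62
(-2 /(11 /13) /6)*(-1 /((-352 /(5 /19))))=-65 /220704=-0.00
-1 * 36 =-36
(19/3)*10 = 190/3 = 63.33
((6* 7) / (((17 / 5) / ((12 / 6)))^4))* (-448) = -188160000 / 83521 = -2252.85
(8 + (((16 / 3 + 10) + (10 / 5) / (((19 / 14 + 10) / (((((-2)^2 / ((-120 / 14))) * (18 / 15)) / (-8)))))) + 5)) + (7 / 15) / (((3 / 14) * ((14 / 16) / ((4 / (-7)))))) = 321062 / 11925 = 26.92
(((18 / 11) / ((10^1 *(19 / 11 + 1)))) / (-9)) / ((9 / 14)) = -7 / 675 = -0.01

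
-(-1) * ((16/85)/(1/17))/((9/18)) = 32/5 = 6.40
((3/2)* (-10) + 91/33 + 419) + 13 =13852/33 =419.76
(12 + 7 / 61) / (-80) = -739 / 4880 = -0.15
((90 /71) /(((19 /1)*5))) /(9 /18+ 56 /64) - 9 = -133407 /14839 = -8.99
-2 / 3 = -0.67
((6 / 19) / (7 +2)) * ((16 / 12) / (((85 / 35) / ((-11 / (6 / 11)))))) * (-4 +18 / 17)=169400 / 148257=1.14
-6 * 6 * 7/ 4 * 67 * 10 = -42210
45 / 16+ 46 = 781 / 16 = 48.81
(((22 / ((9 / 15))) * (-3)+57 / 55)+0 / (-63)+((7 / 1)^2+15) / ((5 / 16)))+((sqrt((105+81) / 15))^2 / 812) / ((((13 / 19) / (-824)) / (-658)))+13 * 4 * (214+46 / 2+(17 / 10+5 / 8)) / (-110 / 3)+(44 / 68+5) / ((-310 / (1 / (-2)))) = 235586704237 / 19867900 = 11857.66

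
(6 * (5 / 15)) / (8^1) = 1 / 4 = 0.25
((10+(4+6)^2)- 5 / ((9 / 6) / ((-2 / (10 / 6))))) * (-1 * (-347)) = 39558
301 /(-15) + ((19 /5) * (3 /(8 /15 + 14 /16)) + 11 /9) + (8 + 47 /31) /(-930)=-157276909 /14616810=-10.76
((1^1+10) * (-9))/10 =-99/10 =-9.90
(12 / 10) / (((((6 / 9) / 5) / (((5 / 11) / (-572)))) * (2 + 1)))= -15 / 6292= -0.00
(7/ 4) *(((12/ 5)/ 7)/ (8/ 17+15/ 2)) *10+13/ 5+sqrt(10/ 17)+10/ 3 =sqrt(170)/ 17+27179/ 4065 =7.45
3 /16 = 0.19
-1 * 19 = -19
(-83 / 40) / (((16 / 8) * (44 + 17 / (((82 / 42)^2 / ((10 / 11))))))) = -0.02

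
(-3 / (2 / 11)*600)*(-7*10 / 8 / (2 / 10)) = 433125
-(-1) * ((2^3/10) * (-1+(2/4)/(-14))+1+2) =76/35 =2.17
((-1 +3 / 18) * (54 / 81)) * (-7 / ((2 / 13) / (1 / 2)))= 455 / 36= 12.64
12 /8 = 3 /2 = 1.50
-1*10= -10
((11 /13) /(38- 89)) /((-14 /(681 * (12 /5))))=1.94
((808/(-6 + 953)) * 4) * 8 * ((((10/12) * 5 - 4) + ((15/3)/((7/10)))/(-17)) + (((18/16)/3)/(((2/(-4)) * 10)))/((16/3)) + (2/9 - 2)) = -283195718/5071185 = -55.84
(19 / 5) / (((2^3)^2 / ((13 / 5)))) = 247 / 1600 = 0.15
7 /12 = 0.58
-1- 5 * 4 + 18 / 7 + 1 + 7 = -73 / 7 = -10.43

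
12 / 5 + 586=2942 / 5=588.40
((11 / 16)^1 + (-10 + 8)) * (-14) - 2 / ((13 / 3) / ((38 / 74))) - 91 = -280373 / 3848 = -72.86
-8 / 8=-1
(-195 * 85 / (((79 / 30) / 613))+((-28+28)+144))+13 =-304801847 / 79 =-3858251.23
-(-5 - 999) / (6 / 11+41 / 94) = 1038136 / 1015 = 1022.79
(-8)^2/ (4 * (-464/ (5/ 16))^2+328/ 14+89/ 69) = 772800/ 106483977707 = 0.00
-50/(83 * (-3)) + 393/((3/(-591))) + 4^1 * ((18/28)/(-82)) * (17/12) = -22130902991/285852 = -77420.84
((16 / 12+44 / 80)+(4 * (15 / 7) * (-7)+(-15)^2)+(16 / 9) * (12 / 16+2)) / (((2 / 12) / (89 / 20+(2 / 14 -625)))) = -639412.28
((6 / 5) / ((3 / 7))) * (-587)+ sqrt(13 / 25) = -8218 / 5+ sqrt(13) / 5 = -1642.88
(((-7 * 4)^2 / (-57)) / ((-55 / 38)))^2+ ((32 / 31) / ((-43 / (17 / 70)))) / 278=3188856715096 / 35311070025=90.31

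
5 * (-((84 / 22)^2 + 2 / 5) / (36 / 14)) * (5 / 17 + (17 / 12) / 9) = -26293393 / 1999404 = -13.15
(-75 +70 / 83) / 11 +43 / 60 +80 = 4052359 / 54780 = 73.98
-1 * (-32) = 32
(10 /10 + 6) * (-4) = -28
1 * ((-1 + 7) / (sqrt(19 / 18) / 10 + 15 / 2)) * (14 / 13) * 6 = 6804000 / 1316003 - 15120 * sqrt(38) / 1316003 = 5.10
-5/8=-0.62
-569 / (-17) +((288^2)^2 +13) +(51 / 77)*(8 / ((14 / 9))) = 63038756944190 / 9163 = 6879707185.88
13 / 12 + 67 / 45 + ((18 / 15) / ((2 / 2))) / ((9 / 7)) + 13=2971 / 180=16.51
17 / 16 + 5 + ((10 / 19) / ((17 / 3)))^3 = 3269163899 / 539172272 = 6.06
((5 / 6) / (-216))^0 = 1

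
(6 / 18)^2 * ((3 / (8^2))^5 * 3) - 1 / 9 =-1073741095 / 9663676416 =-0.11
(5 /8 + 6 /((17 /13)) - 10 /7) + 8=11.78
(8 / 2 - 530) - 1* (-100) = -426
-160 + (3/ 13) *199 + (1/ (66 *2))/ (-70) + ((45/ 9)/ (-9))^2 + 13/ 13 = -365734951/ 3243240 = -112.77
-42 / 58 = -21 / 29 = -0.72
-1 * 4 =-4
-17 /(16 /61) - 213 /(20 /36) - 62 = -40817 /80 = -510.21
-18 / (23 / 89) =-1602 / 23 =-69.65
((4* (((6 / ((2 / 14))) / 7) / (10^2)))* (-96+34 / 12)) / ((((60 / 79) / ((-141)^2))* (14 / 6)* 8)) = -877964841 / 28000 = -31355.89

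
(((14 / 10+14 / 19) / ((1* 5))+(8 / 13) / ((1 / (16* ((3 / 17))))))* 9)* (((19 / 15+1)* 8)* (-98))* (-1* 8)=8552361216 / 30875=276999.55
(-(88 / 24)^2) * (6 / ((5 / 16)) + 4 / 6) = -267.10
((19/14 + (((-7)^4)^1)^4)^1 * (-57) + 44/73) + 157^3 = -1935951133446584451/1022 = -1894277038597440.75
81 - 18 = 63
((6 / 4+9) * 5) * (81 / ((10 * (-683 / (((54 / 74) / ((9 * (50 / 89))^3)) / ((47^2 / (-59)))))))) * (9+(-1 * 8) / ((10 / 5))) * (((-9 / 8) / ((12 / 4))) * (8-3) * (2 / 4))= -7861109319 / 17863564480000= -0.00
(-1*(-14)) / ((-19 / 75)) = -55.26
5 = 5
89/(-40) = -89/40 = -2.22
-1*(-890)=890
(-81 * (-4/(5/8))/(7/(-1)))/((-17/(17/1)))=2592/35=74.06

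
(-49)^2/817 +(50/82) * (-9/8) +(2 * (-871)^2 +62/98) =19923200789071/13130824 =1517284.89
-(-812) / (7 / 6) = 696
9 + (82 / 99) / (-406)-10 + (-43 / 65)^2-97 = -8284176722 / 84909825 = -97.56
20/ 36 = 5/ 9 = 0.56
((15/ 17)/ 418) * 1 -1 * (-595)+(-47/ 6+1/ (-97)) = 607076645/ 1033923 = 587.16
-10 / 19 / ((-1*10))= 1 / 19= 0.05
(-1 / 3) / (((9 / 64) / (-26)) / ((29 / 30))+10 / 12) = -24128 / 59915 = -0.40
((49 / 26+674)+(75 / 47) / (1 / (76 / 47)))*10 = 194834785 / 28717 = 6784.65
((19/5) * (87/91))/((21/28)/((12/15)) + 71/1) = 0.05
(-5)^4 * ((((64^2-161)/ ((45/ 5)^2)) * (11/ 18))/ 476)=27053125/ 694008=38.98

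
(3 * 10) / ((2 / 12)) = 180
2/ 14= 1/ 7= 0.14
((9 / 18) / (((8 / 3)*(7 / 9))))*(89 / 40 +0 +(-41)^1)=-41877 / 4480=-9.35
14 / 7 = 2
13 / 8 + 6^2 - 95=-459 / 8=-57.38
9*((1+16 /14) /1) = 135 /7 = 19.29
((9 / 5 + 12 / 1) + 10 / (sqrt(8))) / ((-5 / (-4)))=2 * sqrt(2) + 276 / 25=13.87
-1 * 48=-48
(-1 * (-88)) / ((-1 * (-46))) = 44 / 23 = 1.91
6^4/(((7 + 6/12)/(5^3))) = 21600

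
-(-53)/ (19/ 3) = 159/ 19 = 8.37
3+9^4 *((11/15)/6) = 8049/10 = 804.90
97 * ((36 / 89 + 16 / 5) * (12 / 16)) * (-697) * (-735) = 134337563.70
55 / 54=1.02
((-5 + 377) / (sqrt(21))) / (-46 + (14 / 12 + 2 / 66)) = -8184*sqrt(21) / 20699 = -1.81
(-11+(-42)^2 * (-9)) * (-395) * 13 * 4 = 326318980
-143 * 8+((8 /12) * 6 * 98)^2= 152520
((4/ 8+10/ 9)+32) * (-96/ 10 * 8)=-7744/ 3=-2581.33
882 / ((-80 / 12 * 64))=-1323 / 640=-2.07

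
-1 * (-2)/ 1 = 2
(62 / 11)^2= 3844 / 121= 31.77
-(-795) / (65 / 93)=14787 / 13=1137.46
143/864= 0.17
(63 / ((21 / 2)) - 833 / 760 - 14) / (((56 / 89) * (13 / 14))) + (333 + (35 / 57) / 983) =36994991747 / 116544480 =317.43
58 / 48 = 29 / 24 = 1.21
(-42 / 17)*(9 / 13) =-378 / 221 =-1.71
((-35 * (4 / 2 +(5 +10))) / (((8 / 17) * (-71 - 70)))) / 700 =289 / 22560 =0.01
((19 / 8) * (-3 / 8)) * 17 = -969 / 64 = -15.14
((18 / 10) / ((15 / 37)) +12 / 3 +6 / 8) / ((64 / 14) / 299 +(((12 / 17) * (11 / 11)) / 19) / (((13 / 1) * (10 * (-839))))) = 521253786599 / 867171080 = 601.10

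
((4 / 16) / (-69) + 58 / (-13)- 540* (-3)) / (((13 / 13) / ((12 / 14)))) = 828077 / 598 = 1384.74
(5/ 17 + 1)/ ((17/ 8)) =176/ 289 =0.61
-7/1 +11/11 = -6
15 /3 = 5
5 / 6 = 0.83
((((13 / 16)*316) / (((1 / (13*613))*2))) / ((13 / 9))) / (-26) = -435843 / 16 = -27240.19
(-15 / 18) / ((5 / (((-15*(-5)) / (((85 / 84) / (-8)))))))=1680 / 17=98.82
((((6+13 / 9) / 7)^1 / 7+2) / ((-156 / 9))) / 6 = -73 / 3528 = -0.02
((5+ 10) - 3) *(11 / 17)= 7.76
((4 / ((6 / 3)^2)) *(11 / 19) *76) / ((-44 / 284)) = -284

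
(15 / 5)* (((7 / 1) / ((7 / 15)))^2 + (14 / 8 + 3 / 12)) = 681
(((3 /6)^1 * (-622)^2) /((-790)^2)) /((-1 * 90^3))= -96721 /227484450000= -0.00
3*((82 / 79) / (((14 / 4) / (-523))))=-257316 / 553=-465.31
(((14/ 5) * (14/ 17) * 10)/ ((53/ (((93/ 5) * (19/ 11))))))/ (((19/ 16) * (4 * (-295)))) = -0.01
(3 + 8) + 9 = 20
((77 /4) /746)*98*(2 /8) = 0.63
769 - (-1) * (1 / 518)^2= 206341157 / 268324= 769.00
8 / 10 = 4 / 5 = 0.80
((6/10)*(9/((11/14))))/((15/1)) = 126/275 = 0.46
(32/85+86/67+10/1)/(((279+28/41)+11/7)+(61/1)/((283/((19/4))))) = 21573597136/522275197735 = 0.04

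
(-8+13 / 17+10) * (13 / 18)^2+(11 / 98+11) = 3388313 / 269892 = 12.55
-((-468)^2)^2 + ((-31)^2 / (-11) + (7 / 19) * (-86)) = -10026046153265 / 209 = -47971512695.05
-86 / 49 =-1.76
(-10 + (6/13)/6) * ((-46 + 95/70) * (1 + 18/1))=1531875/182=8416.90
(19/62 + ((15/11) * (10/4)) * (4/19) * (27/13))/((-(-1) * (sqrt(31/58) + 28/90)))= -5530749210/4329857389 + 613014075 * sqrt(1798)/8659714778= 1.72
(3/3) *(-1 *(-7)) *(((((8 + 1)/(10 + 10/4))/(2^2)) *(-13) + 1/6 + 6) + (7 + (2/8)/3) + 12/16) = 4081/50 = 81.62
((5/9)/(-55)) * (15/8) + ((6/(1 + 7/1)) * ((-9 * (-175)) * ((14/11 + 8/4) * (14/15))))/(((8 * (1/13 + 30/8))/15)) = 8443055/4776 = 1767.81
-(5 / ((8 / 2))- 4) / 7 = 11 / 28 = 0.39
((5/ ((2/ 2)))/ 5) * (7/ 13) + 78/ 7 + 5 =1518/ 91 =16.68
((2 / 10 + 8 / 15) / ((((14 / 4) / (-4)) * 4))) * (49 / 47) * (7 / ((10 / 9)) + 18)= -6237 / 1175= -5.31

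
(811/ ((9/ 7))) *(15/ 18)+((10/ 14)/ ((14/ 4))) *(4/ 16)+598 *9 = 7815886/ 1323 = 5907.70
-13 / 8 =-1.62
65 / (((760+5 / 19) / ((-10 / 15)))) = -494 / 8667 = -0.06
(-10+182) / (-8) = -43 / 2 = -21.50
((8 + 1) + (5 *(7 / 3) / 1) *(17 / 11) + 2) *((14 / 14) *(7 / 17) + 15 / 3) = 88136 / 561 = 157.11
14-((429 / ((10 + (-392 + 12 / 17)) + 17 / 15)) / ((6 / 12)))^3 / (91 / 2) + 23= 1405695297141431 / 37734084842363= 37.25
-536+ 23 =-513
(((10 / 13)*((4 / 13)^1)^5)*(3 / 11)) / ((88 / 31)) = 119040 / 584043889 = 0.00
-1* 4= -4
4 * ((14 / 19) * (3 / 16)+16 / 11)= 2663 / 418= 6.37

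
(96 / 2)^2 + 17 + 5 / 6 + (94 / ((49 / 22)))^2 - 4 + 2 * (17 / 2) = 59295353 / 14406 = 4116.02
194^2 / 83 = 37636 / 83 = 453.45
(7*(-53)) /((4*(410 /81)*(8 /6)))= -90153 /6560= -13.74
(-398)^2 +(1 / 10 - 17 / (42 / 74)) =33258571 / 210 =158374.15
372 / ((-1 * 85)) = -372 / 85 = -4.38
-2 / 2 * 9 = -9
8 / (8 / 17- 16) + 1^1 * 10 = 313 / 33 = 9.48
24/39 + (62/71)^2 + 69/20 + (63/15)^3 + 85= 5370951377/32766500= 163.92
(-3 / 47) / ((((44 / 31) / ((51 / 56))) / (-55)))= 23715 / 10528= 2.25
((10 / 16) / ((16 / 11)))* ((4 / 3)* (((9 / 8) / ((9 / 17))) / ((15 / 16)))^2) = 3179 / 1080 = 2.94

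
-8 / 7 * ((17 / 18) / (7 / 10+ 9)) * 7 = -680 / 873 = -0.78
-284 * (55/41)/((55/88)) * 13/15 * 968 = -314499328/615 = -511381.02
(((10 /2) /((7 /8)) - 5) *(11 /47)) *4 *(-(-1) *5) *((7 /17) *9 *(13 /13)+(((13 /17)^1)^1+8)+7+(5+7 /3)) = 1503700 /16779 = 89.62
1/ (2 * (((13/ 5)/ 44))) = 110/ 13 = 8.46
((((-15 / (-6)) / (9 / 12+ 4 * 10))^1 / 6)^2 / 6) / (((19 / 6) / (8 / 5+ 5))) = 55 / 1514433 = 0.00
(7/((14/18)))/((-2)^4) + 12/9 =91/48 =1.90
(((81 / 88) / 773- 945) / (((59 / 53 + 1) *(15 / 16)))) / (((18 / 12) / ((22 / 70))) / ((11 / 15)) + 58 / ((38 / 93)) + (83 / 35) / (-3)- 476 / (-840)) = -712058349123 / 221278491464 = -3.22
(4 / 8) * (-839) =-839 / 2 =-419.50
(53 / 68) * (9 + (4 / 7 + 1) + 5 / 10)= 8215 / 952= 8.63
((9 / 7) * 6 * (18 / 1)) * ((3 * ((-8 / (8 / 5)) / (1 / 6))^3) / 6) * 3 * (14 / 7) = -78732000 / 7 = -11247428.57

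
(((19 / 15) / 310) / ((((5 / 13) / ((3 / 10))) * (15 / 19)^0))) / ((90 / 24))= 247 / 290625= 0.00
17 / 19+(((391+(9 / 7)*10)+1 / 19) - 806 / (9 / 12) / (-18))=1668049 / 3591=464.51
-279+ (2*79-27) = -148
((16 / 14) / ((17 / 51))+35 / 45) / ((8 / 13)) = 6.84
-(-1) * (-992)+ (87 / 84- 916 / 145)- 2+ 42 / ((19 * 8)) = -999.01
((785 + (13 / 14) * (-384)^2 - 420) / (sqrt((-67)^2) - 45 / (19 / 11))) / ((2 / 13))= 237371693 / 10892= 21793.21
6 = 6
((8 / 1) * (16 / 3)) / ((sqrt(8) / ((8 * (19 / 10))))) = 2432 * sqrt(2) / 15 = 229.29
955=955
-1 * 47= -47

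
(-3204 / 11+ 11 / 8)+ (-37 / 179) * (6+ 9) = -4615309 / 15752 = -293.00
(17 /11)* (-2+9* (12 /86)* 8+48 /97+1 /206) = 11348469 /859226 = 13.21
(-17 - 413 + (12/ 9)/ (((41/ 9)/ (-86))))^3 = -6499419293528/ 68921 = -94302451.99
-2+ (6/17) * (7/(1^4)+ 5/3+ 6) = 54/17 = 3.18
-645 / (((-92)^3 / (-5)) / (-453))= 1460925 / 778688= 1.88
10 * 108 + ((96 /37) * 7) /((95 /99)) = 3862728 /3515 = 1098.93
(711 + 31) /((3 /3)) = 742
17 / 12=1.42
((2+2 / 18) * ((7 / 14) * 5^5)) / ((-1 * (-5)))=11875 / 18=659.72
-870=-870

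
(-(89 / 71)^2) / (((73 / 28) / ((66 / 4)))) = -3659502 / 367993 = -9.94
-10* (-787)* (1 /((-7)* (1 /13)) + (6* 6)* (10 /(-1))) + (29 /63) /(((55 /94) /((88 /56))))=-6279430924 /2205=-2847814.48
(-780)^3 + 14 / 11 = -474551998.73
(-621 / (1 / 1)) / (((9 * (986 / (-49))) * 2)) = 3381 / 1972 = 1.71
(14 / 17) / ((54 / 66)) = 154 / 153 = 1.01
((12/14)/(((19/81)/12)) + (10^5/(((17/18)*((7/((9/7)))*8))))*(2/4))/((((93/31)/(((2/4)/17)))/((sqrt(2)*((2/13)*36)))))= 239178096*sqrt(2)/3497767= 96.70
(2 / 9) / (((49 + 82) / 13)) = 26 / 1179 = 0.02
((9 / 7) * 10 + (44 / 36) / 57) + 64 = 276071 / 3591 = 76.88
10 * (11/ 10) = 11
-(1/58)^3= -1/195112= -0.00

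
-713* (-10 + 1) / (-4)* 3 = -19251 / 4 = -4812.75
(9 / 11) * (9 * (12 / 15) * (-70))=-4536 / 11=-412.36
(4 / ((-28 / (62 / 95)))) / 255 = -62 / 169575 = -0.00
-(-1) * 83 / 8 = 83 / 8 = 10.38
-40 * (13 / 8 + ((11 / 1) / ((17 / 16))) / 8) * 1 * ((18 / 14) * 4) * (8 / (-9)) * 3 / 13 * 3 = 571680 / 1547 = 369.54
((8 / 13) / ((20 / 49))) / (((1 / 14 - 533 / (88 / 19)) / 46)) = -2776928 / 4604925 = -0.60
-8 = -8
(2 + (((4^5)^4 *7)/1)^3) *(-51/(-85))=273555121532535686643603493005694913742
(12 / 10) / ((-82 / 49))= -147 / 205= -0.72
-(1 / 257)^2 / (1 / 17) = -17 / 66049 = -0.00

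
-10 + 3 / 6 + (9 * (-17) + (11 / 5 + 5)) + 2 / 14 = -155.16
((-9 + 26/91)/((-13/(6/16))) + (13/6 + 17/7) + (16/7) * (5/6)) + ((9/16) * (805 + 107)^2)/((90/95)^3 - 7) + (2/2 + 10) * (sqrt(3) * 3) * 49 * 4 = -2335962373697/30707768 + 6468 * sqrt(3) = -64867.83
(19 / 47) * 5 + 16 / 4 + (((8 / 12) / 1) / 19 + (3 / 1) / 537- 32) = -12438358 / 479541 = -25.94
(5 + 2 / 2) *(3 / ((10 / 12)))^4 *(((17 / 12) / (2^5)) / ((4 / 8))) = 111537 / 1250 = 89.23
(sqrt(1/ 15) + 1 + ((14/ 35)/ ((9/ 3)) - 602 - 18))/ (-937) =9283/ 14055 - sqrt(15)/ 14055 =0.66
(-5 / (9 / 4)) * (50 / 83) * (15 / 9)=-5000 / 2241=-2.23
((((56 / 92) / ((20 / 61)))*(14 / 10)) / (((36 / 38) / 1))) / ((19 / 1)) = 2989 / 20700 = 0.14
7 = 7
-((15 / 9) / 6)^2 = -25 / 324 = -0.08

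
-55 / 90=-0.61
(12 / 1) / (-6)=-2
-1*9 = -9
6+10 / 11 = 76 / 11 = 6.91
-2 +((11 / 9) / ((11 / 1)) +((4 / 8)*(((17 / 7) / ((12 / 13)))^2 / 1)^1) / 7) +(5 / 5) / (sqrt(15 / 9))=-45917 / 32928 +sqrt(15) / 5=-0.62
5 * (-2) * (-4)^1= 40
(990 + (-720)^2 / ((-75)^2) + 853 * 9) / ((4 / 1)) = 218979 / 100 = 2189.79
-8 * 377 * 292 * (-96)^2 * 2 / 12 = -1352712192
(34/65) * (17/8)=289/260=1.11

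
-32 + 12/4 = -29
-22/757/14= -11/5299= -0.00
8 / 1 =8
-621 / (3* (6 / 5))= -345 / 2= -172.50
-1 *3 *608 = -1824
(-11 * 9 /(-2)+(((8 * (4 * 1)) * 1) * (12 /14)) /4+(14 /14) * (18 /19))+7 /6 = 23330 /399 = 58.47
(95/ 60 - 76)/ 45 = -893/ 540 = -1.65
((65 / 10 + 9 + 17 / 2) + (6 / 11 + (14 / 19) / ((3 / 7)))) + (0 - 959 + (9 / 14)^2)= -114574913 / 122892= -932.32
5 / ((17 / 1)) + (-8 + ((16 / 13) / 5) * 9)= -6067 / 1105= -5.49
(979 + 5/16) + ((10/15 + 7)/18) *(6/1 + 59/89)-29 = 36646727/38448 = 953.15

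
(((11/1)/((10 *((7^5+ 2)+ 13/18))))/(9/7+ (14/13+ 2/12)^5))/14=10993471632/10019416310542625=0.00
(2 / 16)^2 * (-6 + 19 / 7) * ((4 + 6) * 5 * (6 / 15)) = -115 / 112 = -1.03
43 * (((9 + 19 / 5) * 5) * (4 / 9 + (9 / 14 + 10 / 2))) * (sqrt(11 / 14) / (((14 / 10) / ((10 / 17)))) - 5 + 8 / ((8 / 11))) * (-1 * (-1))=26384800 * sqrt(154) / 52479 + 2110784 / 21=106752.72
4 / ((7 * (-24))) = -1 / 42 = -0.02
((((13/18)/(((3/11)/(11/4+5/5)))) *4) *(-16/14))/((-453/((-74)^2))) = 15661360/28539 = 548.77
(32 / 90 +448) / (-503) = -20176 / 22635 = -0.89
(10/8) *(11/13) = 55/52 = 1.06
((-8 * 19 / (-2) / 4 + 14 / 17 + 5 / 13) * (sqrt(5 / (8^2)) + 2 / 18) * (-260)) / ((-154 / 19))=11020 / 153 + 2755 * sqrt(5) / 34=253.21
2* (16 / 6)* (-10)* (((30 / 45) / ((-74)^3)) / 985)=8 / 89807769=0.00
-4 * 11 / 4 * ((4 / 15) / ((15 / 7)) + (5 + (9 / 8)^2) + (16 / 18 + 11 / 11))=-91.07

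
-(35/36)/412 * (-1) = 35/14832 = 0.00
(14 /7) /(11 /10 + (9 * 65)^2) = 20 /3422261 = 0.00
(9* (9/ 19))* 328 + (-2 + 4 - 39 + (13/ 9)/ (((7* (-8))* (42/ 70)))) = 39106645/ 28728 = 1361.27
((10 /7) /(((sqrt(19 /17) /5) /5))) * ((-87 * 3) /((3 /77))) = -239250 * sqrt(323) /19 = -226307.84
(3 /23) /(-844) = -3 /19412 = -0.00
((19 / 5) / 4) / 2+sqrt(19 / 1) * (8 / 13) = 19 / 40+8 * sqrt(19) / 13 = 3.16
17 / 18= 0.94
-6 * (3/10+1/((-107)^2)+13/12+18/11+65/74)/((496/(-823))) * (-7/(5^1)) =-6278719057219/115561626400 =-54.33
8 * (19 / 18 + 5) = 436 / 9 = 48.44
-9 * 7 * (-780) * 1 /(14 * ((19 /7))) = 24570 /19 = 1293.16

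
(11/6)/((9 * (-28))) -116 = -175403/1512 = -116.01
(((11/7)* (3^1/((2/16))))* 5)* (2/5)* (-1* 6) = -3168/7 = -452.57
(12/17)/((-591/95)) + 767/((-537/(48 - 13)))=-50.10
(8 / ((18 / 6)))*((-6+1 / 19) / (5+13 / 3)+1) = 386 / 399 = 0.97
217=217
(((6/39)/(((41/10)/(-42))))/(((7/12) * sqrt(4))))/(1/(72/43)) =-51840/22919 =-2.26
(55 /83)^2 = 3025 /6889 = 0.44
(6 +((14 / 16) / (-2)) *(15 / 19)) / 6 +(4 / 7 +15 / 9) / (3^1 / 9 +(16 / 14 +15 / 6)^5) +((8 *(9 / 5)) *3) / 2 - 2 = 64684010026233 / 3148265274080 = 20.55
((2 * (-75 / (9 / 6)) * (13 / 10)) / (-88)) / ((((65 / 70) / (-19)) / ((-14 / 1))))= 4655 / 11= 423.18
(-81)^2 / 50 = 6561 / 50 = 131.22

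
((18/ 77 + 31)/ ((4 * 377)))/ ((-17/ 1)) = -185/ 151844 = -0.00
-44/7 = -6.29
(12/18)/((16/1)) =1/24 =0.04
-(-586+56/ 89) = 52098/ 89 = 585.37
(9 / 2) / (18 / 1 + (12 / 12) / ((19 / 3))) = 57 / 230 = 0.25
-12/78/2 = -1/13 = -0.08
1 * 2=2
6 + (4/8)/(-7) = 83/14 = 5.93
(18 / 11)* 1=1.64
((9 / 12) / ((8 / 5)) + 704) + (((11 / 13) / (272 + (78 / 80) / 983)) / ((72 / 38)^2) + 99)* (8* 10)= 3108122949358021 / 360381381984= 8624.54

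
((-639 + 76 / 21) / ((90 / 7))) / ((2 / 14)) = -93401 / 270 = -345.93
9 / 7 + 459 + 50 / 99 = 460.79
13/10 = 1.30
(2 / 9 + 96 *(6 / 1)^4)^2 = 1253831104516 / 81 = 15479396352.05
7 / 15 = 0.47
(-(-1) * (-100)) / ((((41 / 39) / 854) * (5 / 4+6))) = -13322400 / 1189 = -11204.71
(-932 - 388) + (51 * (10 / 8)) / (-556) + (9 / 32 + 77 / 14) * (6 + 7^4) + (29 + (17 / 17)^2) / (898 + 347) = 4650012101 / 369184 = 12595.38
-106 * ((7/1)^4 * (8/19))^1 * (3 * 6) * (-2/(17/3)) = 219893184/323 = 680783.85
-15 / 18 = -5 / 6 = -0.83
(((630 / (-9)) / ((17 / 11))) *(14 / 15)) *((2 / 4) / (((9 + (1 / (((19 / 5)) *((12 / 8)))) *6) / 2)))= -4.21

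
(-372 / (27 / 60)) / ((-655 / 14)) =6944 / 393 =17.67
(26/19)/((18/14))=1.06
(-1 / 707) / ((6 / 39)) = -13 / 1414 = -0.01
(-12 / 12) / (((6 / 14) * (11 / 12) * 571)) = -28 / 6281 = -0.00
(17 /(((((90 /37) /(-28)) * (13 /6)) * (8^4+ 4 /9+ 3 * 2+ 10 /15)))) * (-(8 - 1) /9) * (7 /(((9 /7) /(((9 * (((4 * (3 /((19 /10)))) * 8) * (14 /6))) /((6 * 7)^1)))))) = 3020458 /1282671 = 2.35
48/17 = 2.82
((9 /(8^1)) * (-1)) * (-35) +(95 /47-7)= 12933 /376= 34.40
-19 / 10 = -1.90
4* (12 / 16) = 3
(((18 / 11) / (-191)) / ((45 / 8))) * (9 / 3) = -48 / 10505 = -0.00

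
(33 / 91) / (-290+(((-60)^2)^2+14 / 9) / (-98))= -2079 / 759822661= -0.00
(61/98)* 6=183/49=3.73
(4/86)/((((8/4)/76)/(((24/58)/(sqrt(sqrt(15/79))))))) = 304 * 15^(3/4) * 79^(1/4)/6235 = 1.11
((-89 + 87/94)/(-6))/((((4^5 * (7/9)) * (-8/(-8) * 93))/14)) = 0.00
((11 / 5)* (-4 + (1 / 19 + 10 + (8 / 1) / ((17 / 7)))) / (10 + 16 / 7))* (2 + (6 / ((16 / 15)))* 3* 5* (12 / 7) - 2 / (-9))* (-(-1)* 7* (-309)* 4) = -88615592989 / 41667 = -2126757.22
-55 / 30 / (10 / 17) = -187 / 60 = -3.12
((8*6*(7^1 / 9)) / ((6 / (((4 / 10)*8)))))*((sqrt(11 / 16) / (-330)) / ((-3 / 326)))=36512*sqrt(11) / 22275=5.44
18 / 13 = 1.38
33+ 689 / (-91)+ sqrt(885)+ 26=sqrt(885)+ 360 / 7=81.18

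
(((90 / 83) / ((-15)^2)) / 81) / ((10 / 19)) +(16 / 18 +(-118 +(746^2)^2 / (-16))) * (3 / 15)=-650681479453886 / 168075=-3871375751.62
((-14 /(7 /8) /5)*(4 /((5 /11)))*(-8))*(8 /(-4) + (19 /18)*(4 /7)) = -495616 /1575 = -314.68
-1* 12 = -12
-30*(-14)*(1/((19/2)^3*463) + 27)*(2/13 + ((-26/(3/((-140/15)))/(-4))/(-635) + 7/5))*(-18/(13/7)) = -11879314763117928/68160413971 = -174284.66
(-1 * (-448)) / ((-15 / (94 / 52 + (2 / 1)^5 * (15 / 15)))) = -65632 / 65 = -1009.72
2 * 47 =94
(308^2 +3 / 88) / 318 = 8348035 / 27984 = 298.31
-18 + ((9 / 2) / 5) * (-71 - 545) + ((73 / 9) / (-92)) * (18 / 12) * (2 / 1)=-790277 / 1380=-572.66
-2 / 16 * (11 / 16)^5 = -161051 / 8388608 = -0.02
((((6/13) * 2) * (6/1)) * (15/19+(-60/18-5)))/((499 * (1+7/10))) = -103200/2095301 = -0.05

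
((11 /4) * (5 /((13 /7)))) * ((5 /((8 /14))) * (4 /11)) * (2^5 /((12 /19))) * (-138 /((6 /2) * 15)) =-428260 /117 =-3660.34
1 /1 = 1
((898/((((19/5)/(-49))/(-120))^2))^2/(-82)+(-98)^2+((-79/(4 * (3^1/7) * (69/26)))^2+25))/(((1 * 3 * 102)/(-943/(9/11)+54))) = 510478218181689594871639341819365/2522103348270024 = 202401784420071375.85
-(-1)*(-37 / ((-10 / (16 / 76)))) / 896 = 0.00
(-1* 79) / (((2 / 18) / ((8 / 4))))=-1422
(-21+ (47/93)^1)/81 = -1906/7533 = -0.25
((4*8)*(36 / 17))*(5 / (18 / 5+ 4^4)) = 1.31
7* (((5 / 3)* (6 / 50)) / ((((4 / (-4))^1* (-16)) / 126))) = 11.02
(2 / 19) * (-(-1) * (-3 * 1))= -6 / 19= -0.32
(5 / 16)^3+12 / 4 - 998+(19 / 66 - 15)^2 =-3472635971 / 4460544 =-778.52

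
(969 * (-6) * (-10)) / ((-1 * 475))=-612 / 5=-122.40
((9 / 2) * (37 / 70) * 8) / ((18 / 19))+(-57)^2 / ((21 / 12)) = 65683 / 35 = 1876.66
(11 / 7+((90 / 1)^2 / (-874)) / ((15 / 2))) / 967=1027 / 2958053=0.00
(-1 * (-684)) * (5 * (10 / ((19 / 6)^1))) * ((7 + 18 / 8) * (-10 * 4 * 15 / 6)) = -9990000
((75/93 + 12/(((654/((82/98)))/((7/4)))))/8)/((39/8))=39421/1844934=0.02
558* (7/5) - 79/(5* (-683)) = 2667877/3415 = 781.22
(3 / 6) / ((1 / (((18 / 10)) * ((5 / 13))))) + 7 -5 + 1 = 87 / 26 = 3.35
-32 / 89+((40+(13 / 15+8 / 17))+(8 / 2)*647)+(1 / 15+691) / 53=211860677 / 80189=2642.02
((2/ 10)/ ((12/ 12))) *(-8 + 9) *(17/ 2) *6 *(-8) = -81.60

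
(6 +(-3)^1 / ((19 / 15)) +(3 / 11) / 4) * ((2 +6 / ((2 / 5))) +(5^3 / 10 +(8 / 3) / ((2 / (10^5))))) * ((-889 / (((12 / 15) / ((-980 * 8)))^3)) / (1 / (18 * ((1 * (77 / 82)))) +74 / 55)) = 27179739134419097205000000 / 92473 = 293920810770917967460.77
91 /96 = 0.95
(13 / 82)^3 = 2197 / 551368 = 0.00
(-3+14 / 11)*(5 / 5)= -1.73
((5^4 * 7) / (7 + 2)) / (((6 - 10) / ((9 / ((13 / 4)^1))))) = -4375 / 13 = -336.54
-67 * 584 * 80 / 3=-3130240 / 3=-1043413.33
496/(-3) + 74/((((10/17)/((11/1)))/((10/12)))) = 5927/6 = 987.83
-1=-1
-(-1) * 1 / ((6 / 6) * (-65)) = -1 / 65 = -0.02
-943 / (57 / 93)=-29233 / 19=-1538.58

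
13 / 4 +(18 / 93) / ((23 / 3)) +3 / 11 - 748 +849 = 3279879 / 31372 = 104.55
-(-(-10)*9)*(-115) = 10350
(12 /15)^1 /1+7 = 39 /5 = 7.80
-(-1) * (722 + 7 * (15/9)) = 2201/3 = 733.67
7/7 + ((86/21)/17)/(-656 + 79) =205903/205989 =1.00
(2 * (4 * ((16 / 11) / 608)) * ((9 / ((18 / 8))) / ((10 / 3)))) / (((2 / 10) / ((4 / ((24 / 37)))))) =148 / 209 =0.71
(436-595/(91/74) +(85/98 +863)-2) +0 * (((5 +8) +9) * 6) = 1037063/1274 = 814.02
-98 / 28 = -7 / 2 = -3.50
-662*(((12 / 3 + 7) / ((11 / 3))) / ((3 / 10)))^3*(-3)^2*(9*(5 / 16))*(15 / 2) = -251353125 / 2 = -125676562.50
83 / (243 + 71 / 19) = 1577 / 4688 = 0.34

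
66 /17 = 3.88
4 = 4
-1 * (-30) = 30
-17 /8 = -2.12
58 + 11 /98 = 5695 /98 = 58.11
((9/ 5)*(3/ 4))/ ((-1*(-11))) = 27/ 220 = 0.12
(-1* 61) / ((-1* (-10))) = -61 / 10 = -6.10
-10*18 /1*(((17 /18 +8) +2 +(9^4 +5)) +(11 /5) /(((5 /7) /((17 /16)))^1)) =-23688781 /20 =-1184439.05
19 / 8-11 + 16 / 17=-1045 / 136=-7.68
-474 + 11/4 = -1885/4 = -471.25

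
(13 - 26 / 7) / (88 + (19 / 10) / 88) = 57200 / 542213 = 0.11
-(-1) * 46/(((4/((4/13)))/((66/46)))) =66/13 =5.08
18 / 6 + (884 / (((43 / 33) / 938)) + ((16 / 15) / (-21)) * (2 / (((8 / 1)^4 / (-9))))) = 122588323243 / 192640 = 636359.65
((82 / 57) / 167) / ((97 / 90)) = 0.01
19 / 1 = 19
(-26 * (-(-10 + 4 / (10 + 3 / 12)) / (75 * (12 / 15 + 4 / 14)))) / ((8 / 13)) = -233051 / 46740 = -4.99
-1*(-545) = 545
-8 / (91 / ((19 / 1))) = -152 / 91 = -1.67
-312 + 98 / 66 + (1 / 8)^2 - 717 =-2170079 / 2112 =-1027.50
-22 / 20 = -11 / 10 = -1.10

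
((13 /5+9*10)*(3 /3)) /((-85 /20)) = -1852 /85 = -21.79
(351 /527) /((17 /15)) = 5265 /8959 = 0.59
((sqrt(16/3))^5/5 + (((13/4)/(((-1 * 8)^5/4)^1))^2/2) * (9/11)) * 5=7605/23622320128 + 1024 * sqrt(3)/27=65.69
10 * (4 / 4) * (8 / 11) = 80 / 11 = 7.27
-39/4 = -9.75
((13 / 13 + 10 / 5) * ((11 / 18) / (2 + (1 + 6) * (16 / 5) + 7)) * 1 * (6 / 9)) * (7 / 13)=0.02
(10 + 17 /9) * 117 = 1391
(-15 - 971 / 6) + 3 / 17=-18019 / 102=-176.66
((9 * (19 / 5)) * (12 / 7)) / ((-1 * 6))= -342 / 35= -9.77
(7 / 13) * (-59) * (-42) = 17346 / 13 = 1334.31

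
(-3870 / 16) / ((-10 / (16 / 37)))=387 / 37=10.46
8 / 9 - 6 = -46 / 9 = -5.11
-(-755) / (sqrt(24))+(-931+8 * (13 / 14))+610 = -2195 / 7+755 * sqrt(6) / 12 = -159.46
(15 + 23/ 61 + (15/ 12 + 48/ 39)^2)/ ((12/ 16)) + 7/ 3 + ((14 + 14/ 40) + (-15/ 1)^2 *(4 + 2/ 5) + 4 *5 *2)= 1075.39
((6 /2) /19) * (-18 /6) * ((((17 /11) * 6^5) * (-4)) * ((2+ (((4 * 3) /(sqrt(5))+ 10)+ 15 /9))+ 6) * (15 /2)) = 85660416 * sqrt(5) /209+ 701939520 /209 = 4275033.65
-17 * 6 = -102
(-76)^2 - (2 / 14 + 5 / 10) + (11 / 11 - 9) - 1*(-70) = 81723 / 14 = 5837.36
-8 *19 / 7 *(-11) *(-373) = -623656 / 7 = -89093.71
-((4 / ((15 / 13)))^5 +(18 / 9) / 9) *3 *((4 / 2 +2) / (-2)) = 760745564 / 253125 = 3005.41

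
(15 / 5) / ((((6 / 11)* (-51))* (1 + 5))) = -11 / 612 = -0.02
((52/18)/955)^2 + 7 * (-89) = -46023516899/73874025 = -623.00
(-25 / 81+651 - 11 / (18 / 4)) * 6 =105016 / 27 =3889.48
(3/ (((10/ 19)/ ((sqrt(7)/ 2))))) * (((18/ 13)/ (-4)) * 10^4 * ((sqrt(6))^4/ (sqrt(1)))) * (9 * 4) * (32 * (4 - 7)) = 15956352000 * sqrt(7)/ 13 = 3247426094.14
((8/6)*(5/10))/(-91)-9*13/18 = -3553/546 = -6.51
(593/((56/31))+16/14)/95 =18447/5320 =3.47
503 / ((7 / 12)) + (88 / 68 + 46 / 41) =4218880 / 4879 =864.70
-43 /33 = -1.30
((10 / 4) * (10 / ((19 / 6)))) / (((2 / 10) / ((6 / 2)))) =2250 / 19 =118.42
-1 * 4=-4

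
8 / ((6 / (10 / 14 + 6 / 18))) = 88 / 63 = 1.40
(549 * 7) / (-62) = -61.98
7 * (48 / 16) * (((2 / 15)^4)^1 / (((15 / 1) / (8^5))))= 3670016 / 253125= 14.50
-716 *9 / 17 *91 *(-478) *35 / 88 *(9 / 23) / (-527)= -11036856285 / 2266627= -4869.29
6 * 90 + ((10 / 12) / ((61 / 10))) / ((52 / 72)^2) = 5569560 / 10309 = 540.26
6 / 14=3 / 7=0.43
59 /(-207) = -0.29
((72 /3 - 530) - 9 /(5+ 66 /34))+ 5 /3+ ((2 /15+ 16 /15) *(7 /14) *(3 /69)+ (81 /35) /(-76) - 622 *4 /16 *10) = -22314320429 /10828860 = -2060.63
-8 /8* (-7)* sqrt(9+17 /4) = 7* sqrt(53) /2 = 25.48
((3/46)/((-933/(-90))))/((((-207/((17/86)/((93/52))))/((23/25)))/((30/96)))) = -221/228838776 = -0.00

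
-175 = -175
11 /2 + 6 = 23 /2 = 11.50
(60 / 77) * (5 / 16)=75 / 308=0.24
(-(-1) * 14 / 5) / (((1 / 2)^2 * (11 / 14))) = 784 / 55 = 14.25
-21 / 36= -7 / 12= -0.58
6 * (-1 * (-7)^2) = -294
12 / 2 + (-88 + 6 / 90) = -1229 / 15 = -81.93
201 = 201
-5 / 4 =-1.25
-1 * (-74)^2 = -5476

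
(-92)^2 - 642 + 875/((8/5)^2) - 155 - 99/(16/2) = 511771/64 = 7996.42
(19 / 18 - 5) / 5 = -71 / 90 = -0.79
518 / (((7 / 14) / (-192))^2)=76382208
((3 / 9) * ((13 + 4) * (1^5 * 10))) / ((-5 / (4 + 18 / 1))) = -748 / 3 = -249.33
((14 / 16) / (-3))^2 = 49 / 576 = 0.09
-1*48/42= -8/7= -1.14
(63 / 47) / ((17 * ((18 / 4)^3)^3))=3584 / 34394330079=0.00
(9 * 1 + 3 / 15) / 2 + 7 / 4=127 / 20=6.35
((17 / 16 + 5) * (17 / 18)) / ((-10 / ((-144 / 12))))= 1649 / 240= 6.87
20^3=8000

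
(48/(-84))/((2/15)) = -30/7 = -4.29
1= 1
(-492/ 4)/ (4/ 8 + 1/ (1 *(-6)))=-369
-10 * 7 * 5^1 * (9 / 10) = -315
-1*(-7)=7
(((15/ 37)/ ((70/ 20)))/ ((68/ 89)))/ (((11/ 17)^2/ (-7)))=-22695/ 8954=-2.53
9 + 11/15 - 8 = 26/15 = 1.73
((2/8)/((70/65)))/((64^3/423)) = 5499/14680064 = 0.00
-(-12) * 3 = 36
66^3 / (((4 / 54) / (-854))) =-3314541384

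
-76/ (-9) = 76/ 9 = 8.44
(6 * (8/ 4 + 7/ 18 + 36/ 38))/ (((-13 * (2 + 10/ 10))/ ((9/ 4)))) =-1141/ 988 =-1.15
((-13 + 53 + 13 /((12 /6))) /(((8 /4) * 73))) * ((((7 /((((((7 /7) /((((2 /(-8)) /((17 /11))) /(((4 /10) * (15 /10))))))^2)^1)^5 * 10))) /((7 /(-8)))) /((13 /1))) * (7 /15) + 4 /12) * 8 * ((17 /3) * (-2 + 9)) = 33.69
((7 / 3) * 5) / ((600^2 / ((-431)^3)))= -560440937 / 216000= -2594.63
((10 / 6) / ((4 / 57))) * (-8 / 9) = -190 / 9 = -21.11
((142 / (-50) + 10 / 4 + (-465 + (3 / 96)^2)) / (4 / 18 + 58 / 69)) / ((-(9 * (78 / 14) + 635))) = 17261471871 / 27011072000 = 0.64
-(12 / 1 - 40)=28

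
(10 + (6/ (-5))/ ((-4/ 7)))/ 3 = 121/ 30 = 4.03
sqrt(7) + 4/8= 1/2 + sqrt(7)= 3.15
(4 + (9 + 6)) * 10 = 190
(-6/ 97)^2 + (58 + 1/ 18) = 9833053/ 169362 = 58.06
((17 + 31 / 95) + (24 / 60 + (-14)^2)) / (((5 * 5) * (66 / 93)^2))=4878036 / 287375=16.97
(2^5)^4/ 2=524288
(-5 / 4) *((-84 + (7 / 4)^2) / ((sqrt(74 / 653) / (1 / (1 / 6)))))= 525 *sqrt(48322) / 64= 1803.23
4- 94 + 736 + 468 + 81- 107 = 1088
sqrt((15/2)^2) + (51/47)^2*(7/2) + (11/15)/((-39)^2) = 585708164/50398335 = 11.62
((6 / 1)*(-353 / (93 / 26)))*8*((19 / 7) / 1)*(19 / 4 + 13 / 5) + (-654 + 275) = -14706833 / 155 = -94882.79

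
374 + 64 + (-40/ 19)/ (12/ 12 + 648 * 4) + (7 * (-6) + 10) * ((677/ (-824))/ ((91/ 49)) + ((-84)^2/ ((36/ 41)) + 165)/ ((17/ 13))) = -224552157420446/ 1121464721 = -200231.14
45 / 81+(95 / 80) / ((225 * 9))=18019 / 32400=0.56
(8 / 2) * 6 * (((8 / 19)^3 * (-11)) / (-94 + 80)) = 1.41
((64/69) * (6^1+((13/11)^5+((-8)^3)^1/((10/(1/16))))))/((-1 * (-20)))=21926288/92604325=0.24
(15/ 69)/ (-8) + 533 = 98067/ 184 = 532.97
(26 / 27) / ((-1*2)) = -13 / 27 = -0.48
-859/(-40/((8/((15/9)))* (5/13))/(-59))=-152043/65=-2339.12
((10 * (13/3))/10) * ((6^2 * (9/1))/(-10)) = -140.40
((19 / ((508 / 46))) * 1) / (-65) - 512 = -8453557 / 16510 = -512.03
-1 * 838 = -838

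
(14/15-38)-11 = -721/15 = -48.07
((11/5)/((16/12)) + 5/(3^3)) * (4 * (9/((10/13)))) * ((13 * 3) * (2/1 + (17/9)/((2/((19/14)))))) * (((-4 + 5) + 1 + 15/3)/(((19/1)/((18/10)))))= 138505133/19000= 7289.74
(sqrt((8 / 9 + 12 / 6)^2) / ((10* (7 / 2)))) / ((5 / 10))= 52 / 315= 0.17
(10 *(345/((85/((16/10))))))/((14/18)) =9936/119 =83.50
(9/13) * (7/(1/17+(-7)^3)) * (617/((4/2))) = -660807/151580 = -4.36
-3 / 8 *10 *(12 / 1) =-45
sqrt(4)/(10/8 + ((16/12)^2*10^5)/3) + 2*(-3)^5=-3110465394/6400135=-486.00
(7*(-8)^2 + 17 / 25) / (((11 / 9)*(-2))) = -100953 / 550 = -183.55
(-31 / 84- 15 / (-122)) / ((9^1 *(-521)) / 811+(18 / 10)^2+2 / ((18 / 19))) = 76700325 / 134216348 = 0.57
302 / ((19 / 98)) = 29596 / 19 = 1557.68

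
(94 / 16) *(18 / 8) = 423 / 32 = 13.22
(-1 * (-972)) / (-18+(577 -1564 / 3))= 25.81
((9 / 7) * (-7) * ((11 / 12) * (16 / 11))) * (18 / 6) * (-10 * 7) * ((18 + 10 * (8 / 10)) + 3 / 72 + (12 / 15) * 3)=71673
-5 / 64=-0.08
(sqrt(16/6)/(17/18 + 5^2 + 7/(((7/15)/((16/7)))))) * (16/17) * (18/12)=0.04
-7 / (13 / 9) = -63 / 13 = -4.85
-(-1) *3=3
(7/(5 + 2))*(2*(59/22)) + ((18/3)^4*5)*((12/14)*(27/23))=6525.61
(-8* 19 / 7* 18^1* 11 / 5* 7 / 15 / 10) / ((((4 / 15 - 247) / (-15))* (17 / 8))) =-361152 / 314585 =-1.15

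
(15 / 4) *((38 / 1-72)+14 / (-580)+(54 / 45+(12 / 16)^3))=-902079 / 7424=-121.51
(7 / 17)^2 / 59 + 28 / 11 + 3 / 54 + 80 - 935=-2877772823 / 3376098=-852.40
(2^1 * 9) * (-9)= -162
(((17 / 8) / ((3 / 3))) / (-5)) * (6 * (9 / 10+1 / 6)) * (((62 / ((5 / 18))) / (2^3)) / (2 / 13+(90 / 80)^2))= -7892352 / 147625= -53.46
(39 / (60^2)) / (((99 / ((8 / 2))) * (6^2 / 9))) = 13 / 118800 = 0.00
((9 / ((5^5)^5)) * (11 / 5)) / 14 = 99 / 20861625671386718750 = 0.00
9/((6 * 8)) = 3/16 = 0.19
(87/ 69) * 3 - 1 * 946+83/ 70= -1515061/ 1610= -941.03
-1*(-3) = 3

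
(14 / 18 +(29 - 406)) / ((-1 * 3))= 3386 / 27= 125.41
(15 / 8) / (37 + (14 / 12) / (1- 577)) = 1296 / 25573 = 0.05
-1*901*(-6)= 5406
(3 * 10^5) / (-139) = -300000 / 139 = -2158.27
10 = 10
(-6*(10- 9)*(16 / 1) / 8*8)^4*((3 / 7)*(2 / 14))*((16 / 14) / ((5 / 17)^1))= 34653339648 / 1715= 20206028.95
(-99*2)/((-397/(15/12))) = 495/794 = 0.62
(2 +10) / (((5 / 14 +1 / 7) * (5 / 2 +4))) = 3.69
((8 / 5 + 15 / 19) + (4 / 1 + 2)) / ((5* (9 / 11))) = 8767 / 4275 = 2.05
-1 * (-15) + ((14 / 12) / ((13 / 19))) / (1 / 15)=1055 / 26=40.58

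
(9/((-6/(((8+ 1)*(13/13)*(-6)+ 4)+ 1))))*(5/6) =245/4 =61.25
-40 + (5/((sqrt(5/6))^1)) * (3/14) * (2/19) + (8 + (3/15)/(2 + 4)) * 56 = 3 * sqrt(30)/133 + 6148/15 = 409.99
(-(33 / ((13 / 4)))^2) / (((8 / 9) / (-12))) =235224 / 169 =1391.86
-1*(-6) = 6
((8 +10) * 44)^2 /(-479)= -627264 /479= -1309.53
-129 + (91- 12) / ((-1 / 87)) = -7002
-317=-317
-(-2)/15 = 2/15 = 0.13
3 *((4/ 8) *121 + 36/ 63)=2565/ 14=183.21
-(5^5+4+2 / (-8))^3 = -1960164690875 / 64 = -30627573294.92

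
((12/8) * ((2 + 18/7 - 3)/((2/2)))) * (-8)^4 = 67584/7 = 9654.86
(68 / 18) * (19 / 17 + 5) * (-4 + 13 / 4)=-52 / 3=-17.33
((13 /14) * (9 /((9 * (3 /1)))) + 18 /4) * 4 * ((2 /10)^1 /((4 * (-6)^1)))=-101 /630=-0.16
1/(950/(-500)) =-0.53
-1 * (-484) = 484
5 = 5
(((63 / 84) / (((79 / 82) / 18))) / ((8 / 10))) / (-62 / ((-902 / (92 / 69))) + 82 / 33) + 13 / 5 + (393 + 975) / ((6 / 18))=7552034761 / 1835960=4113.40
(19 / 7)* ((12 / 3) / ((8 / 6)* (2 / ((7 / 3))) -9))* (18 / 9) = -152 / 55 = -2.76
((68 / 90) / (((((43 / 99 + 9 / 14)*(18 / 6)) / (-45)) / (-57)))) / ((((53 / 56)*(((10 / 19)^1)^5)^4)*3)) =79396043.73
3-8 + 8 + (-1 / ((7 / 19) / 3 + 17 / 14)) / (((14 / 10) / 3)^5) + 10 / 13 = -999862267 / 33304271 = -30.02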